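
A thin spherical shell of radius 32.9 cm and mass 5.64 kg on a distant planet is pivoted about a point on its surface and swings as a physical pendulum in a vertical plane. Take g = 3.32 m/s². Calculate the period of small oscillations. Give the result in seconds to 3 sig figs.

I_cm = (2/3)mr² = 0.4070 kg·m². The pivot is at distance d = 0.329 m from the centre of mass.
By the parallel-axis theorem, I = I_cm + md² = 0.4070 + 0.6105 = 1.017 kg·m².
T = 2π√(I/(mgd)) = 2π√(1.017/(5.64 × 3.32 × 0.329)) = 2.55 s.

2.55 s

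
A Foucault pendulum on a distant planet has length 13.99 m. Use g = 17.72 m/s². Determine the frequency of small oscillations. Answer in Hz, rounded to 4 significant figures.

0.1791 Hz

T = 2π√(L/g) = 2π√(13.99/17.72) = 5.5829 s, so f = 1/T = 0.1791 Hz.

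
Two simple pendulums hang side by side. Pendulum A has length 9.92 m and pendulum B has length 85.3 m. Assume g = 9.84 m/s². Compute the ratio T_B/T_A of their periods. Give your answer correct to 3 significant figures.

2.93

T ∝ √L, so T_B/T_A = √(L_B/L_A) = √(85.3/9.92) = 2.93.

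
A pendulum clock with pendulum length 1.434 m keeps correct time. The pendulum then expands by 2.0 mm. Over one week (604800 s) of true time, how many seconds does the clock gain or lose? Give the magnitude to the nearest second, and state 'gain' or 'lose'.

T ∝ √L, so T'/T = √(1.43600/1.434) = 1.00070.
In 604800 s of true time the clock registers 604800/1.00070 = 604378.7 s, so it loses 421 s.

lose 421 s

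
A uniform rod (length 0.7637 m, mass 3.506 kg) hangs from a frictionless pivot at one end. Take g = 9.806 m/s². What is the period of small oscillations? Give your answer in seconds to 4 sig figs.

1.432 s

For a physical pendulum T = 2π√(I/(mgd)), with d = 0.38185 m from pivot to centre of mass.
I_cm = mL²/12 = 3.506 × 0.7637²/12 = 0.17040 kg·m²; I = I_cm + md² = 0.17040 + 3.506 × 0.38185² = 0.68161 kg·m².
T = 2π√(0.68161/(3.506 × 9.806 × 0.38185)) = 1.432 s.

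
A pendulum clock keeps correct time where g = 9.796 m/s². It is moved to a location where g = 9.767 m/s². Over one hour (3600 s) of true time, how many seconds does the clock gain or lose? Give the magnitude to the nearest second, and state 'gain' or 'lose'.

The clock's period scales as T ∝ 1/√g, so T'/T = √(9.796/9.767) = 1.00148.
In 3600 s of true time the clock registers 3600/1.00148 = 3594.7 s, so it loses 5 s.

lose 5 s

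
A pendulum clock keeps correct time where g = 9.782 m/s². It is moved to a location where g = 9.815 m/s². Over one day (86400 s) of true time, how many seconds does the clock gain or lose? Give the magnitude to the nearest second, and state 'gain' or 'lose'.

gain 146 s

The clock's period scales as T ∝ 1/√g, so T'/T = √(9.782/9.815) = 0.998317.
In 86400 s of true time the clock registers 86400/0.998317 = 86545.6 s, so it gains 146 s.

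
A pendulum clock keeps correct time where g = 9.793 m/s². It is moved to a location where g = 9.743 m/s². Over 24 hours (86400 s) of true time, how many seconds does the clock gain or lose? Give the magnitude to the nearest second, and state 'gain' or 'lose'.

lose 221 s

The clock's period scales as T ∝ 1/√g, so T'/T = √(9.793/9.743) = 1.00256.
In 86400 s of true time the clock registers 86400/1.00256 = 86179.2 s, so it loses 221 s.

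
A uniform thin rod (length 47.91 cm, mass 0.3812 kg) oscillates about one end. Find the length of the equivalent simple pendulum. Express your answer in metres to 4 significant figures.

0.3194 m

The equivalent simple-pendulum length is L_eq = I/(md), where I is about the pivot and d = 0.23955 m.
I_cm = (1/12)mL² = 0.0072916 kg·m², so I = I_cm + md² = 0.0072916 + 0.021875 = 0.029166 kg·m².
L_eq = 0.029166/(0.3812 × 0.23955) = 0.3194 m.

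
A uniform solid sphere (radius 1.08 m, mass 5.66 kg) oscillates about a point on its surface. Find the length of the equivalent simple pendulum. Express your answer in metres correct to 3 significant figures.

The equivalent simple-pendulum length is L_eq = I/(md), where I is about the pivot and d = 1.080 m.
I_cm = (2/5)mR² = 2.641 kg·m², so I = I_cm + md² = 2.641 + 6.602 = 9.243 kg·m².
L_eq = 9.243/(5.66 × 1.080) = 1.51 m.

1.51 m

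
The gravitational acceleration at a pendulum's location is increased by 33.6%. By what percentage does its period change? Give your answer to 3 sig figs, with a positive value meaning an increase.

-13.5%

T ∝ 1/√g, so T'/T = 1/√(1.336) = 0.8652.
Percentage change in T = (0.8652 − 1) × 100% = -13.5%.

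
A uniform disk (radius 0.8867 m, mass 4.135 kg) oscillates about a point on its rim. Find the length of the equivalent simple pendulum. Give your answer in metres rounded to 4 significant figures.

The equivalent simple-pendulum length is L_eq = I/(md), where I is about the pivot and d = 0.88670 m.
I_cm = ½mR² = 1.6255 kg·m², so I = I_cm + md² = 1.6255 + 3.2511 = 4.8766 kg·m².
L_eq = 4.8766/(4.135 × 0.88670) = 1.330 m.

1.330 m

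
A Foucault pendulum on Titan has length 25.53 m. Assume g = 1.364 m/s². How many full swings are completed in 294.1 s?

10

T = 2π√(L/g) = 2π√(25.53/1.364) = 27.183 s.
Number of complete oscillations = ⌊294.1/27.183⌋ = ⌊10.819⌋ = 10.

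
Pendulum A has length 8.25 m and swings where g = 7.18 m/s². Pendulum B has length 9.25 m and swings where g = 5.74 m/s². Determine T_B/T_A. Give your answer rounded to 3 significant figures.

T = 2π√(L/g), so T_B/T_A = √((L_B/g_B)/(L_A/g_A)) = √((9.25/5.74)/(8.25/7.18)) = 1.18.

1.18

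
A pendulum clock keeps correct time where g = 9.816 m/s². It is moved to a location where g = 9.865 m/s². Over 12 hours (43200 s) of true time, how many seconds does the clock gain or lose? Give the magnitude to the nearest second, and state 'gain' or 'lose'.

The clock's period scales as T ∝ 1/√g, so T'/T = √(9.816/9.865) = 0.997513.
In 43200 s of true time the clock registers 43200/0.997513 = 43307.7 s, so it gains 108 s.

gain 108 s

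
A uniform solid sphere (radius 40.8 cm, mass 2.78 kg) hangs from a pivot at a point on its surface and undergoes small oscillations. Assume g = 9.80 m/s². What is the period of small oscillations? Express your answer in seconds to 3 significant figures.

1.52 s

I_cm = (2/5)mr² = 0.1851 kg·m². The pivot is at distance d = 0.408 m from the centre of mass.
By the parallel-axis theorem, I = I_cm + md² = 0.1851 + 0.4628 = 0.6479 kg·m².
T = 2π√(I/(mgd)) = 2π√(0.6479/(2.78 × 9.80 × 0.408)) = 1.52 s.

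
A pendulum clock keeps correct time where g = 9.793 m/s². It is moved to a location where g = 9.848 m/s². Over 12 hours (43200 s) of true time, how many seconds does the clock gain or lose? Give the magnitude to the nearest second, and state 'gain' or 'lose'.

The clock's period scales as T ∝ 1/√g, so T'/T = √(9.793/9.848) = 0.997204.
In 43200 s of true time the clock registers 43200/0.997204 = 43321.1 s, so it gains 121 s.

gain 121 s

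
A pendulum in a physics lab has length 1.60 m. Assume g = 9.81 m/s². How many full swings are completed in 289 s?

T = 2π√(L/g) = 2π√(1.60/9.81) = 2.537 s.
Number of complete oscillations = ⌊289/2.537⌋ = ⌊113.9⌋ = 113.

113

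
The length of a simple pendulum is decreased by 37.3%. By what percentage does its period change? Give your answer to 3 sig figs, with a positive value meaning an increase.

T ∝ √L, so T'/T = √(0.6270) = 0.7918.
Percentage change in T = (0.7918 − 1) × 100% = -20.8%.

-20.8%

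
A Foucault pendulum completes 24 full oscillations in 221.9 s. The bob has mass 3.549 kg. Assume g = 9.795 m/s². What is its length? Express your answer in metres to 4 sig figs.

21.21 m

T = 221.9/24 = 9.2458 s.
From T = 2π√(L/g), L = gT²/(4π²) = 9.795 × 9.2458²/(4π²) = 21.21 m.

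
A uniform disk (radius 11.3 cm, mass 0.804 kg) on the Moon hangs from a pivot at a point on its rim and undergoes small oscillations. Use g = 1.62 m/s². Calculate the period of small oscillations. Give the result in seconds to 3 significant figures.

I_cm = ½mr² = 0.005133 kg·m². The pivot is at distance d = 0.113 m from the centre of mass.
By the parallel-axis theorem, I = I_cm + md² = 0.005133 + 0.01027 = 0.01540 kg·m².
T = 2π√(I/(mgd)) = 2π√(0.01540/(0.804 × 1.62 × 0.113)) = 2.03 s.

2.03 s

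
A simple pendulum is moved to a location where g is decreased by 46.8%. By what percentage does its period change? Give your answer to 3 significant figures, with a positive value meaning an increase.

37.1%

T ∝ 1/√g, so T'/T = 1/√(0.5320) = 1.371.
Percentage change in T = (1.371 − 1) × 100% = 37.1%.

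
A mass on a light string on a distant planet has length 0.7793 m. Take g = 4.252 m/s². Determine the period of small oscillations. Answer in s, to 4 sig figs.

2.690 s

T = 2π√(L/g) = 2π√(0.7793/4.252) = 2π × 0.42811 = 2.690 s.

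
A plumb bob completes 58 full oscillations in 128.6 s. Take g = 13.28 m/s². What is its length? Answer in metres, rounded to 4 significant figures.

1.654 m

T = 128.6/58 = 2.2172 s.
From T = 2π√(L/g), L = gT²/(4π²) = 13.28 × 2.2172²/(4π²) = 1.654 m.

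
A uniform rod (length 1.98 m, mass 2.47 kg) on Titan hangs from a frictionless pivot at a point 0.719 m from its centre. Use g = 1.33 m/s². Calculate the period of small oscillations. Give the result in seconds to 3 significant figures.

5.90 s

For a physical pendulum T = 2π√(I/(mgd)), with d = 0.7190 m from pivot to centre of mass.
I_cm = mL²/12 = 2.47 × 1.98²/12 = 0.8069 kg·m²; I = I_cm + md² = 0.8069 + 2.47 × 0.7190² = 2.084 kg·m².
T = 2π√(2.084/(2.47 × 1.33 × 0.7190)) = 5.90 s.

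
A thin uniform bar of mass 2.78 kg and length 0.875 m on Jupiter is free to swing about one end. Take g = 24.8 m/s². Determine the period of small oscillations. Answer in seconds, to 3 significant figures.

0.964 s

For a physical pendulum T = 2π√(I/(mgd)), with d = 0.4375 m from pivot to centre of mass.
I_cm = mL²/12 = 2.78 × 0.875²/12 = 0.1774 kg·m²; I = I_cm + md² = 0.1774 + 2.78 × 0.4375² = 0.7095 kg·m².
T = 2π√(0.7095/(2.78 × 24.8 × 0.4375)) = 0.964 s.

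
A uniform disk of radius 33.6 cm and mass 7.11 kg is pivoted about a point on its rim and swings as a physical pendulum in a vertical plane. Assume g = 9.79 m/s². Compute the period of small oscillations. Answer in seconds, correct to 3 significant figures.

1.43 s

I_cm = ½mr² = 0.4013 kg·m². The pivot is at distance d = 0.336 m from the centre of mass.
By the parallel-axis theorem, I = I_cm + md² = 0.4013 + 0.8027 = 1.204 kg·m².
T = 2π√(I/(mgd)) = 2π√(1.204/(7.11 × 9.79 × 0.336)) = 1.43 s.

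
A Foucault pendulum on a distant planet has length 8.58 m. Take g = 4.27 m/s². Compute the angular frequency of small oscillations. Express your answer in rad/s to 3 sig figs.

0.705 rad/s

ω = √(g/L) = √(4.27/8.58) = 0.705 rad/s.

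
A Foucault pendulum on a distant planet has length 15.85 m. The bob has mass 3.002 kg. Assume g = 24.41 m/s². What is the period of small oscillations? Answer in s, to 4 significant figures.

5.063 s

T = 2π√(L/g) = 2π√(15.85/24.41) = 2π × 0.80581 = 5.063 s.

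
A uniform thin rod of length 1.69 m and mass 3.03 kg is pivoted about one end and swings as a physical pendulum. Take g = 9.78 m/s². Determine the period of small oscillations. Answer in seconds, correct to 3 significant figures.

For a physical pendulum T = 2π√(I/(mgd)), with d = 0.8450 m from pivot to centre of mass.
I_cm = mL²/12 = 3.03 × 1.69²/12 = 0.7212 kg·m²; I = I_cm + md² = 0.7212 + 3.03 × 0.8450² = 2.885 kg·m².
T = 2π√(2.885/(3.03 × 9.78 × 0.8450)) = 2.13 s.

2.13 s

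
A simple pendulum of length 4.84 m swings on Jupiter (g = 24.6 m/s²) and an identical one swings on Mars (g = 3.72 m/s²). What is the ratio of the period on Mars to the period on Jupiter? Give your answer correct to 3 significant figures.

T ∝ 1/√g, so T₂/T₁ = √(g₁/g₂) = √(24.6/3.72) = 2.57.

2.57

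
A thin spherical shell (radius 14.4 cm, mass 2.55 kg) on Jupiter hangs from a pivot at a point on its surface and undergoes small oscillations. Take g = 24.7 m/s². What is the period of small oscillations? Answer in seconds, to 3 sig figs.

0.619 s

I_cm = (2/3)mr² = 0.03525 kg·m². The pivot is at distance d = 0.144 m from the centre of mass.
By the parallel-axis theorem, I = I_cm + md² = 0.03525 + 0.05288 = 0.08813 kg·m².
T = 2π√(I/(mgd)) = 2π√(0.08813/(2.55 × 24.7 × 0.144)) = 0.619 s.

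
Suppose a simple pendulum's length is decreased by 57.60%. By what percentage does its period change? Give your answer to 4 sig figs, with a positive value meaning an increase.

-34.88%

T ∝ √L, so T'/T = √(0.42400) = 0.65115.
Percentage change in T = (0.65115 − 1) × 100% = -34.88%.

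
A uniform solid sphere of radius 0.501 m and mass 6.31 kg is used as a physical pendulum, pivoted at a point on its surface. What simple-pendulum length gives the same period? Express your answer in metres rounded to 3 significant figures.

The equivalent simple-pendulum length is L_eq = I/(md), where I is about the pivot and d = 0.5010 m.
I_cm = (2/5)mR² = 0.6335 kg·m², so I = I_cm + md² = 0.6335 + 1.584 = 2.217 kg·m².
L_eq = 2.217/(6.31 × 0.5010) = 0.701 m.

0.701 m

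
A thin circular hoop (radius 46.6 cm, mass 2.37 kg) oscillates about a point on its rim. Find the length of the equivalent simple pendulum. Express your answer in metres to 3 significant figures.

0.932 m

The equivalent simple-pendulum length is L_eq = I/(md), where I is about the pivot and d = 0.4660 m.
I_cm = mR² = 0.5147 kg·m², so I = I_cm + md² = 0.5147 + 0.5147 = 1.029 kg·m².
L_eq = 1.029/(2.37 × 0.4660) = 0.932 m.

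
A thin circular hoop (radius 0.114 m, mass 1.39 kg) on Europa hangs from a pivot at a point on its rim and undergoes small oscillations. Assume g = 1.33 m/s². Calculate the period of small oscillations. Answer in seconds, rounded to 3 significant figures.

2.60 s

I_cm = mr² = 0.01806 kg·m². The pivot is at distance d = 0.114 m from the centre of mass.
By the parallel-axis theorem, I = I_cm + md² = 0.01806 + 0.01806 = 0.03613 kg·m².
T = 2π√(I/(mgd)) = 2π√(0.03613/(1.39 × 1.33 × 0.114)) = 2.60 s.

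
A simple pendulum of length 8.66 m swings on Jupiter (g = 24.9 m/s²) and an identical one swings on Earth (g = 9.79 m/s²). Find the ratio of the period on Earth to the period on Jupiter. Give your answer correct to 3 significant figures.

1.59

T ∝ 1/√g, so T₂/T₁ = √(g₁/g₂) = √(24.9/9.79) = 1.59.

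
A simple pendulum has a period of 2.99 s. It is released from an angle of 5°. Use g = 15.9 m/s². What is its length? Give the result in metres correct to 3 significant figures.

From T = 2π√(L/g), L = gT²/(4π²) = 15.9 × 2.990²/(4π²) = 3.60 m.

3.60 m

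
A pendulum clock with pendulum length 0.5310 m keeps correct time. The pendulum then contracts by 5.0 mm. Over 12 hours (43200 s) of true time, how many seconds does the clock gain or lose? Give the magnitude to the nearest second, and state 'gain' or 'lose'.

T ∝ √L, so T'/T = √(0.52600/0.5310) = 0.995281.
In 43200 s of true time the clock registers 43200/0.995281 = 43404.8 s, so it gains 205 s.

gain 205 s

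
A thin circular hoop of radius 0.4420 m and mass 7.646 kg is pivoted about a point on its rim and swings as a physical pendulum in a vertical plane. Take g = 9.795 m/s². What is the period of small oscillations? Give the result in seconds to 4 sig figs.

I_cm = mr² = 1.4938 kg·m². The pivot is at distance d = 0.4420 m from the centre of mass.
By the parallel-axis theorem, I = I_cm + md² = 1.4938 + 1.4938 = 2.9875 kg·m².
T = 2π√(I/(mgd)) = 2π√(2.9875/(7.646 × 9.795 × 0.4420)) = 1.888 s.

1.888 s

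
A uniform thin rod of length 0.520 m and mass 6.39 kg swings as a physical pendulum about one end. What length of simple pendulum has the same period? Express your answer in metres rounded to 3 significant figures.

The equivalent simple-pendulum length is L_eq = I/(md), where I is about the pivot and d = 0.2600 m.
I_cm = (1/12)mL² = 0.1440 kg·m², so I = I_cm + md² = 0.1440 + 0.4320 = 0.5760 kg·m².
L_eq = 0.5760/(6.39 × 0.2600) = 0.347 m.

0.347 m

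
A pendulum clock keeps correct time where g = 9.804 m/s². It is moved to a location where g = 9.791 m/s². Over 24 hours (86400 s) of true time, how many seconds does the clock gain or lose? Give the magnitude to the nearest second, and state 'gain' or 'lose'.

lose 57 s

The clock's period scales as T ∝ 1/√g, so T'/T = √(9.804/9.791) = 1.00066.
In 86400 s of true time the clock registers 86400/1.00066 = 86342.7 s, so it loses 57 s.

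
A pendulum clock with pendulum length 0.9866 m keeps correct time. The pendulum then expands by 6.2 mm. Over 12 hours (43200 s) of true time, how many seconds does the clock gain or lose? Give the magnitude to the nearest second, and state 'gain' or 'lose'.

lose 135 s

T ∝ √L, so T'/T = √(0.99280/0.9866) = 1.00314.
In 43200 s of true time the clock registers 43200/1.00314 = 43064.9 s, so it loses 135 s.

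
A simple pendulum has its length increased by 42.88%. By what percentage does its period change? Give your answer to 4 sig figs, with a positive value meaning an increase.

T ∝ √L, so T'/T = √(1.4288) = 1.1953.
Percentage change in T = (1.1953 − 1) × 100% = 19.53%.

19.53%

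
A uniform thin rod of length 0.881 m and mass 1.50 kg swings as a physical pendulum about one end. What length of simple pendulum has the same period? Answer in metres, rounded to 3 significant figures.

0.587 m

The equivalent simple-pendulum length is L_eq = I/(md), where I is about the pivot and d = 0.4405 m.
I_cm = (1/12)mL² = 0.09702 kg·m², so I = I_cm + md² = 0.09702 + 0.2911 = 0.3881 kg·m².
L_eq = 0.3881/(1.50 × 0.4405) = 0.587 m.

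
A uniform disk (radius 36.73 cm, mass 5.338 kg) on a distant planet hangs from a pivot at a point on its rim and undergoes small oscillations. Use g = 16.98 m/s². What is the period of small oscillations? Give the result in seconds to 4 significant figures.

I_cm = ½mr² = 0.36007 kg·m². The pivot is at distance d = 0.3673 m from the centre of mass.
By the parallel-axis theorem, I = I_cm + md² = 0.36007 + 0.72015 = 1.0802 kg·m².
T = 2π√(I/(mgd)) = 2π√(1.0802/(5.338 × 16.98 × 0.3673)) = 1.132 s.

1.132 s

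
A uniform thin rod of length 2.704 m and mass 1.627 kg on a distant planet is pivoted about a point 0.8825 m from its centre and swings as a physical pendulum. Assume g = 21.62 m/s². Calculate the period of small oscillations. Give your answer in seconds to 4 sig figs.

For a physical pendulum T = 2π√(I/(mgd)), with d = 0.88250 m from pivot to centre of mass.
I_cm = mL²/12 = 1.627 × 2.704²/12 = 0.99133 kg·m²; I = I_cm + md² = 0.99133 + 1.627 × 0.88250² = 2.2585 kg·m².
T = 2π√(2.2585/(1.627 × 21.62 × 0.88250)) = 1.695 s.

1.695 s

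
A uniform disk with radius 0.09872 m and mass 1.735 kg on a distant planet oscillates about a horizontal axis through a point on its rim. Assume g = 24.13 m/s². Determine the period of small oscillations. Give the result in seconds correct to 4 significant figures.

I_cm = ½mr² = 0.0084543 kg·m². The pivot is at distance d = 0.09872 m from the centre of mass.
By the parallel-axis theorem, I = I_cm + md² = 0.0084543 + 0.016909 = 0.025363 kg·m².
T = 2π√(I/(mgd)) = 2π√(0.025363/(1.735 × 24.13 × 0.09872)) = 0.4922 s.

0.4922 s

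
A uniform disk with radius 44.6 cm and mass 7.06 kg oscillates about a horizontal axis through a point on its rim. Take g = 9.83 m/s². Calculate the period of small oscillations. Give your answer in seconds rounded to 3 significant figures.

I_cm = ½mr² = 0.7022 kg·m². The pivot is at distance d = 0.446 m from the centre of mass.
By the parallel-axis theorem, I = I_cm + md² = 0.7022 + 1.404 = 2.107 kg·m².
T = 2π√(I/(mgd)) = 2π√(2.107/(7.06 × 9.83 × 0.446)) = 1.64 s.

1.64 s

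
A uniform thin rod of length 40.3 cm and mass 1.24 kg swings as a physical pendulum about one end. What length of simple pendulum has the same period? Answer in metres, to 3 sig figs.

0.269 m

The equivalent simple-pendulum length is L_eq = I/(md), where I is about the pivot and d = 0.2015 m.
I_cm = (1/12)mL² = 0.01678 kg·m², so I = I_cm + md² = 0.01678 + 0.05035 = 0.06713 kg·m².
L_eq = 0.06713/(1.24 × 0.2015) = 0.269 m.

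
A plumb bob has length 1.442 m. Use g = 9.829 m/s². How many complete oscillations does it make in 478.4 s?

T = 2π√(L/g) = 2π√(1.442/9.829) = 2.4066 s.
Number of complete oscillations = ⌊478.4/2.4066⌋ = ⌊198.78⌋ = 198.

198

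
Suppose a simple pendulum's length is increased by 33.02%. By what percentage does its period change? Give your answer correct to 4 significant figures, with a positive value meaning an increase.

15.33%

T ∝ √L, so T'/T = √(1.3302) = 1.1533.
Percentage change in T = (1.1533 − 1) × 100% = 15.33%.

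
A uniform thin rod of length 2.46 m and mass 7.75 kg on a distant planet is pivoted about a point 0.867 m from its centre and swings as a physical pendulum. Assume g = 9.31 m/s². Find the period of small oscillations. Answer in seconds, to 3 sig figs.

For a physical pendulum T = 2π√(I/(mgd)), with d = 0.8670 m from pivot to centre of mass.
I_cm = mL²/12 = 7.75 × 2.46²/12 = 3.908 kg·m²; I = I_cm + md² = 3.908 + 7.75 × 0.8670² = 9.734 kg·m².
T = 2π√(9.734/(7.75 × 9.31 × 0.8670)) = 2.48 s.

2.48 s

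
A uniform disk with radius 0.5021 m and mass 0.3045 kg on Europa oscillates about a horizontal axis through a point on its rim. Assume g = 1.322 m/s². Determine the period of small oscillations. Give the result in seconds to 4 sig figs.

4.742 s

I_cm = ½mr² = 0.038383 kg·m². The pivot is at distance d = 0.5021 m from the centre of mass.
By the parallel-axis theorem, I = I_cm + md² = 0.038383 + 0.076766 = 0.11515 kg·m².
T = 2π√(I/(mgd)) = 2π√(0.11515/(0.3045 × 1.322 × 0.5021)) = 4.742 s.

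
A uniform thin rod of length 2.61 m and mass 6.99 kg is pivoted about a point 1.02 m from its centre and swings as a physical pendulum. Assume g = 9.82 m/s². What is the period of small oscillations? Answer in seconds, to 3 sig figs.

2.52 s

For a physical pendulum T = 2π√(I/(mgd)), with d = 1.020 m from pivot to centre of mass.
I_cm = mL²/12 = 6.99 × 2.61²/12 = 3.968 kg·m²; I = I_cm + md² = 3.968 + 6.99 × 1.020² = 11.24 kg·m².
T = 2π√(11.24/(6.99 × 9.82 × 1.020)) = 2.52 s.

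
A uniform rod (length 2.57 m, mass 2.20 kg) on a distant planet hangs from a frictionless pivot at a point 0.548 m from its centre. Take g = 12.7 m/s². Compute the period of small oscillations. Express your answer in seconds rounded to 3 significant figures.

2.20 s

For a physical pendulum T = 2π√(I/(mgd)), with d = 0.5480 m from pivot to centre of mass.
I_cm = mL²/12 = 2.20 × 2.57²/12 = 1.211 kg·m²; I = I_cm + md² = 1.211 + 2.20 × 0.5480² = 1.872 kg·m².
T = 2π√(1.872/(2.20 × 12.7 × 0.5480)) = 2.20 s.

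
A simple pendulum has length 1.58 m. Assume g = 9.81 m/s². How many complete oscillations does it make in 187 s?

T = 2π√(L/g) = 2π√(1.58/9.81) = 2.522 s.
Number of complete oscillations = ⌊187/2.522⌋ = ⌊74.16⌋ = 74.

74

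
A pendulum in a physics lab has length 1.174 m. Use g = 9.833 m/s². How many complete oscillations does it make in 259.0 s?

119

T = 2π√(L/g) = 2π√(1.174/9.833) = 2.1711 s.
Number of complete oscillations = ⌊259.0/2.1711⌋ = ⌊119.30⌋ = 119.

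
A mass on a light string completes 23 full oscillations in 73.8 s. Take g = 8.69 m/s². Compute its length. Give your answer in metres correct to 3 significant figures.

2.27 m

T = 73.8/23 = 3.209 s.
From T = 2π√(L/g), L = gT²/(4π²) = 8.69 × 3.209²/(4π²) = 2.27 m.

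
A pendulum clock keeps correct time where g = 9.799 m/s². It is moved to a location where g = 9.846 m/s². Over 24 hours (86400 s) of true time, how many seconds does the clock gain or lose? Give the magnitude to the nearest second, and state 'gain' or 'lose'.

gain 207 s

The clock's period scales as T ∝ 1/√g, so T'/T = √(9.799/9.846) = 0.997610.
In 86400 s of true time the clock registers 86400/0.997610 = 86607.0 s, so it gains 207 s.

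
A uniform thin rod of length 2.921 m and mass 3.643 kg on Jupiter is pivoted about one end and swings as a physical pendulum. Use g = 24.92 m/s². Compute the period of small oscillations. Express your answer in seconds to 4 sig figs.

1.756 s

For a physical pendulum T = 2π√(I/(mgd)), with d = 1.4605 m from pivot to centre of mass.
I_cm = mL²/12 = 3.643 × 2.921²/12 = 2.5902 kg·m²; I = I_cm + md² = 2.5902 + 3.643 × 1.4605² = 10.361 kg·m².
T = 2π√(10.361/(3.643 × 24.92 × 1.4605)) = 1.756 s.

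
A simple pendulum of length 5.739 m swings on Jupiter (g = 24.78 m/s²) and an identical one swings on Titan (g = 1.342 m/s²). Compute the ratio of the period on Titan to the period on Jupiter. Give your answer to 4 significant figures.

4.297

T ∝ 1/√g, so T₂/T₁ = √(g₁/g₂) = √(24.78/1.342) = 4.297.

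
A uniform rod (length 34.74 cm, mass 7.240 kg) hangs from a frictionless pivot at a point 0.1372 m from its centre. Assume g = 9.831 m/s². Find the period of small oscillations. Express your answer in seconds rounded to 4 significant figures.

For a physical pendulum T = 2π√(I/(mgd)), with d = 0.13720 m from pivot to centre of mass.
I_cm = mL²/12 = 7.240 × 0.3474²/12 = 0.072814 kg·m²; I = I_cm + md² = 0.072814 + 7.240 × 0.13720² = 0.20910 kg·m².
T = 2π√(0.20910/(7.240 × 9.831 × 0.13720)) = 0.9194 s.

0.9194 s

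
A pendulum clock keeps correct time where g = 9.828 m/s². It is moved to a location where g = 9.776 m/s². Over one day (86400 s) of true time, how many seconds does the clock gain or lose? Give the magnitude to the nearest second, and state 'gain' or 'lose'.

The clock's period scales as T ∝ 1/√g, so T'/T = √(9.828/9.776) = 1.00266.
In 86400 s of true time the clock registers 86400/1.00266 = 86171.1 s, so it loses 229 s.

lose 229 s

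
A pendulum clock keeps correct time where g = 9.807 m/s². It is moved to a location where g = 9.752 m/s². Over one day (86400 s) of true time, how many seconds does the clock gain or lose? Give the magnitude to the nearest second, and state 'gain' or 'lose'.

lose 243 s

The clock's period scales as T ∝ 1/√g, so T'/T = √(9.807/9.752) = 1.00282.
In 86400 s of true time the clock registers 86400/1.00282 = 86157.4 s, so it loses 243 s.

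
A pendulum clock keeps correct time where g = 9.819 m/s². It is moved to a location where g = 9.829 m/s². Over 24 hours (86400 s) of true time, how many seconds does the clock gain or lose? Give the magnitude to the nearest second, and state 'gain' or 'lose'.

The clock's period scales as T ∝ 1/√g, so T'/T = √(9.819/9.829) = 0.999491.
In 86400 s of true time the clock registers 86400/0.999491 = 86444.0 s, so it gains 44 s.

gain 44 s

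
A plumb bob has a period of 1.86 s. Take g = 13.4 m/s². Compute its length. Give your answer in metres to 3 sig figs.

1.17 m

From T = 2π√(L/g), L = gT²/(4π²) = 13.4 × 1.860²/(4π²) = 1.17 m.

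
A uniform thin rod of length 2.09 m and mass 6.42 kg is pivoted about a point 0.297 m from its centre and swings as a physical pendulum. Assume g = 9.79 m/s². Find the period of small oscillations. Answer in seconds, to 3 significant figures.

2.48 s

For a physical pendulum T = 2π√(I/(mgd)), with d = 0.2970 m from pivot to centre of mass.
I_cm = mL²/12 = 6.42 × 2.09²/12 = 2.337 kg·m²; I = I_cm + md² = 2.337 + 6.42 × 0.2970² = 2.903 kg·m².
T = 2π√(2.903/(6.42 × 9.79 × 0.2970)) = 2.48 s.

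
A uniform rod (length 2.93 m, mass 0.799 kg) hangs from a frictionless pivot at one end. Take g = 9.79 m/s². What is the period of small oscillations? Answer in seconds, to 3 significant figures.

2.81 s

For a physical pendulum T = 2π√(I/(mgd)), with d = 1.465 m from pivot to centre of mass.
I_cm = mL²/12 = 0.799 × 2.93²/12 = 0.5716 kg·m²; I = I_cm + md² = 0.5716 + 0.799 × 1.465² = 2.286 kg·m².
T = 2π√(2.286/(0.799 × 9.79 × 1.465)) = 2.81 s.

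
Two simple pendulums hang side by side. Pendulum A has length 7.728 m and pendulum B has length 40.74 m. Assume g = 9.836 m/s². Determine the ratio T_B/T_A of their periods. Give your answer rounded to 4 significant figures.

2.296

T ∝ √L, so T_B/T_A = √(L_B/L_A) = √(40.74/7.728) = 2.296.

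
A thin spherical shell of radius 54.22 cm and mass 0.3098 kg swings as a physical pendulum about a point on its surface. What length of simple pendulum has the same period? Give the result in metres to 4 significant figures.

0.9037 m

The equivalent simple-pendulum length is L_eq = I/(md), where I is about the pivot and d = 0.54220 m.
I_cm = (2/3)mR² = 0.060717 kg·m², so I = I_cm + md² = 0.060717 + 0.091075 = 0.15179 kg·m².
L_eq = 0.15179/(0.3098 × 0.54220) = 0.9037 m.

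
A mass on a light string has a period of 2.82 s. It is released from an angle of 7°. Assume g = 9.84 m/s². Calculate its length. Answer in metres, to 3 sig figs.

1.98 m

From T = 2π√(L/g), L = gT²/(4π²) = 9.84 × 2.820²/(4π²) = 1.98 m.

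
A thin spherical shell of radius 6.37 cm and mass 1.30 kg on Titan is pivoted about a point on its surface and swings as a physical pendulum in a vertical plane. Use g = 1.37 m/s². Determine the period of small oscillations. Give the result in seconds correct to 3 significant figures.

I_cm = (2/3)mr² = 0.003517 kg·m². The pivot is at distance d = 0.0637 m from the centre of mass.
By the parallel-axis theorem, I = I_cm + md² = 0.003517 + 0.005275 = 0.008792 kg·m².
T = 2π√(I/(mgd)) = 2π√(0.008792/(1.30 × 1.37 × 0.0637)) = 1.75 s.

1.75 s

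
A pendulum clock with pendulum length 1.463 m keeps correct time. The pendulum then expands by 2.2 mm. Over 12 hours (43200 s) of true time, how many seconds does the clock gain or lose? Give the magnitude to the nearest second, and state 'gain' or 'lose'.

T ∝ √L, so T'/T = √(1.46520/1.463) = 1.00075.
In 43200 s of true time the clock registers 43200/1.00075 = 43167.6 s, so it loses 32 s.

lose 32 s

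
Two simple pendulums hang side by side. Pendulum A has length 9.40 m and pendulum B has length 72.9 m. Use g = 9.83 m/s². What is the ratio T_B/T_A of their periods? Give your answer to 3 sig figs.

2.78

T ∝ √L, so T_B/T_A = √(L_B/L_A) = √(72.9/9.40) = 2.78.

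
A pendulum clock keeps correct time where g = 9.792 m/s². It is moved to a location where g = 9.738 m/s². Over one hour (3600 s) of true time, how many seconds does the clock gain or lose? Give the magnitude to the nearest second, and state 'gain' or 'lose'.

lose 10 s

The clock's period scales as T ∝ 1/√g, so T'/T = √(9.792/9.738) = 1.00277.
In 3600 s of true time the clock registers 3600/1.00277 = 3590.1 s, so it loses 10 s.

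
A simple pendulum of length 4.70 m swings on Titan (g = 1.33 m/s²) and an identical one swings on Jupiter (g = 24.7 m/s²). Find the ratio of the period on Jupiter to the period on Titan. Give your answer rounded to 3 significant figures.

0.232

T ∝ 1/√g, so T₂/T₁ = √(g₁/g₂) = √(1.33/24.7) = 0.232.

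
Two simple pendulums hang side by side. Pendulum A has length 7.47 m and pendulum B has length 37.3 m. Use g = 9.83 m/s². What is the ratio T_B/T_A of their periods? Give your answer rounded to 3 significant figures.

2.23

T ∝ √L, so T_B/T_A = √(L_B/L_A) = √(37.3/7.47) = 2.23.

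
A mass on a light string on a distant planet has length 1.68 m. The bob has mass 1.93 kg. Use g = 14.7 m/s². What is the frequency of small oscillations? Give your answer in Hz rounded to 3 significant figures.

T = 2π√(L/g) = 2π√(1.68/14.7) = 2.124 s, so f = 1/T = 0.471 Hz.

0.471 Hz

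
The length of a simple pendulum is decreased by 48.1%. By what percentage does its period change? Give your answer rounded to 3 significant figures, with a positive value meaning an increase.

T ∝ √L, so T'/T = √(0.5190) = 0.7204.
Percentage change in T = (0.7204 − 1) × 100% = -28.0%.

-28.0%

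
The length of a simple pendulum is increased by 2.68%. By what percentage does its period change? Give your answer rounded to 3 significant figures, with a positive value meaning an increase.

T ∝ √L, so T'/T = √(1.027) = 1.013.
Percentage change in T = (1.013 − 1) × 100% = 1.33%.

1.33%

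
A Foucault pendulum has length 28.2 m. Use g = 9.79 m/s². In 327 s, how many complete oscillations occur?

30

T = 2π√(L/g) = 2π√(28.2/9.79) = 10.66 s.
Number of complete oscillations = ⌊327/10.66⌋ = ⌊30.66⌋ = 30.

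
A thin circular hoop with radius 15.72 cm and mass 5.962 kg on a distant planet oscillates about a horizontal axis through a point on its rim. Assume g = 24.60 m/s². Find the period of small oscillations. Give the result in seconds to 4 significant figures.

0.7103 s

I_cm = mr² = 0.14733 kg·m². The pivot is at distance d = 0.1572 m from the centre of mass.
By the parallel-axis theorem, I = I_cm + md² = 0.14733 + 0.14733 = 0.29466 kg·m².
T = 2π√(I/(mgd)) = 2π√(0.29466/(5.962 × 24.60 × 0.1572)) = 0.7103 s.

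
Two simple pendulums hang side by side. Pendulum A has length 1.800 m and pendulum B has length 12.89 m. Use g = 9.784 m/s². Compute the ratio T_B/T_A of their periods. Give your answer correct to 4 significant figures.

T ∝ √L, so T_B/T_A = √(L_B/L_A) = √(12.89/1.800) = 2.676.

2.676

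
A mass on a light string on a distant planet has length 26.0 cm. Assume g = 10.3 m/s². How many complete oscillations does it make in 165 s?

165

T = 2π√(L/g) = 2π√(0.260/10.3) = 0.9983 s.
Number of complete oscillations = ⌊165/0.9983⌋ = ⌊165.3⌋ = 165.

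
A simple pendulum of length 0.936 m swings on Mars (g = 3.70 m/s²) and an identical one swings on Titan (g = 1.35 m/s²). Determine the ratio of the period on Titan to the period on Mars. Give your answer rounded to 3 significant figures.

1.66

T ∝ 1/√g, so T₂/T₁ = √(g₁/g₂) = √(3.70/1.35) = 1.66.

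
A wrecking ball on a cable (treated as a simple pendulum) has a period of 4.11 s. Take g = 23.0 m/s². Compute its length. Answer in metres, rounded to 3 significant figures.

9.84 m

From T = 2π√(L/g), L = gT²/(4π²) = 23.0 × 4.110²/(4π²) = 9.84 m.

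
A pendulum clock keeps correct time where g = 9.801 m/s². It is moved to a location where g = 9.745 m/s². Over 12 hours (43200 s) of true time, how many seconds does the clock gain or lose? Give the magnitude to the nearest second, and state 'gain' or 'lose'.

The clock's period scales as T ∝ 1/√g, so T'/T = √(9.801/9.745) = 1.00287.
In 43200 s of true time the clock registers 43200/1.00287 = 43076.4 s, so it loses 124 s.

lose 124 s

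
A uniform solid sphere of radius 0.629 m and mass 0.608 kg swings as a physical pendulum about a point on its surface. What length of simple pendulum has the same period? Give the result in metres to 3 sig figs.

The equivalent simple-pendulum length is L_eq = I/(md), where I is about the pivot and d = 0.6290 m.
I_cm = (2/5)mR² = 0.09622 kg·m², so I = I_cm + md² = 0.09622 + 0.2405 = 0.3368 kg·m².
L_eq = 0.3368/(0.608 × 0.6290) = 0.881 m.

0.881 m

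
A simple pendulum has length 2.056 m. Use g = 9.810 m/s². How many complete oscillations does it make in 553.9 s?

192

T = 2π√(L/g) = 2π√(2.056/9.810) = 2.8765 s.
Number of complete oscillations = ⌊553.9/2.8765⌋ = ⌊192.56⌋ = 192.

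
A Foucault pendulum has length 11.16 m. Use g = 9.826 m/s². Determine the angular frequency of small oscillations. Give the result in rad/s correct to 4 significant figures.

0.9383 rad/s

ω = √(g/L) = √(9.826/11.16) = 0.9383 rad/s.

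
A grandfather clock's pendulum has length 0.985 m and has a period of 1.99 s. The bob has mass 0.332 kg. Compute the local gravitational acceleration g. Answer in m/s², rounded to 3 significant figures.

From T = 2π√(L/g), g = 4π²L/T² = 4π² × 0.985/1.990² = 9.82 m/s².

9.82 m/s²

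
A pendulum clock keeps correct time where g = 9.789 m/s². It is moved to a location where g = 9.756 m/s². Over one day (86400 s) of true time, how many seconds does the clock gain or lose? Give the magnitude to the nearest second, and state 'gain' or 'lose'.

lose 146 s

The clock's period scales as T ∝ 1/√g, so T'/T = √(9.789/9.756) = 1.00169.
In 86400 s of true time the clock registers 86400/1.00169 = 86254.2 s, so it loses 146 s.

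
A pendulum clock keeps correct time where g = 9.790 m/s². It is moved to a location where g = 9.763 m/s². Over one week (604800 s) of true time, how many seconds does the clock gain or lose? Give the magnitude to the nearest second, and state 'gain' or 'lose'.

The clock's period scales as T ∝ 1/√g, so T'/T = √(9.790/9.763) = 1.00138.
In 604800 s of true time the clock registers 604800/1.00138 = 603965.4 s, so it loses 835 s.

lose 835 s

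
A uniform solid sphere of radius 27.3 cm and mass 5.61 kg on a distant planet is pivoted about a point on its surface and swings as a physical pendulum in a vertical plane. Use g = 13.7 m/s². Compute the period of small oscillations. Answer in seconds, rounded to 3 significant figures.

1.05 s

I_cm = (2/5)mr² = 0.1672 kg·m². The pivot is at distance d = 0.273 m from the centre of mass.
By the parallel-axis theorem, I = I_cm + md² = 0.1672 + 0.4181 = 0.5854 kg·m².
T = 2π√(I/(mgd)) = 2π√(0.5854/(5.61 × 13.7 × 0.273)) = 1.05 s.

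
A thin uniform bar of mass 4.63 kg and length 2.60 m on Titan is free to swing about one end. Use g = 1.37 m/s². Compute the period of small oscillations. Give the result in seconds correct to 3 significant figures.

For a physical pendulum T = 2π√(I/(mgd)), with d = 1.300 m from pivot to centre of mass.
I_cm = mL²/12 = 4.63 × 2.60²/12 = 2.608 kg·m²; I = I_cm + md² = 2.608 + 4.63 × 1.300² = 10.43 kg·m².
T = 2π√(10.43/(4.63 × 1.37 × 1.300)) = 7.07 s.

7.07 s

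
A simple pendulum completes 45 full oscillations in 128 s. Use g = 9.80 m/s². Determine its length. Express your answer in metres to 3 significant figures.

T = 128/45 = 2.844 s.
From T = 2π√(L/g), L = gT²/(4π²) = 9.80 × 2.844²/(4π²) = 2.01 m.

2.01 m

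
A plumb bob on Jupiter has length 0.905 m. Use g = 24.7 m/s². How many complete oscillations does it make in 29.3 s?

T = 2π√(L/g) = 2π√(0.905/24.7) = 1.203 s.
Number of complete oscillations = ⌊29.3/1.203⌋ = ⌊24.36⌋ = 24.

24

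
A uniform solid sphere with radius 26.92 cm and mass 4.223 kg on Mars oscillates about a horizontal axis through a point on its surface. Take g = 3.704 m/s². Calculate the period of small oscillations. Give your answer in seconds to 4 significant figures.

I_cm = (2/5)mr² = 0.12241 kg·m². The pivot is at distance d = 0.2692 m from the centre of mass.
By the parallel-axis theorem, I = I_cm + md² = 0.12241 + 0.30604 = 0.42845 kg·m².
T = 2π√(I/(mgd)) = 2π√(0.42845/(4.223 × 3.704 × 0.2692)) = 2.004 s.

2.004 s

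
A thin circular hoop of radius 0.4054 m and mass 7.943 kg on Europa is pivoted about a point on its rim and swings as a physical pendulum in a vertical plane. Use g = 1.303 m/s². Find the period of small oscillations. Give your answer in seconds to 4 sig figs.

4.956 s

I_cm = mr² = 1.3054 kg·m². The pivot is at distance d = 0.4054 m from the centre of mass.
By the parallel-axis theorem, I = I_cm + md² = 1.3054 + 1.3054 = 2.6109 kg·m².
T = 2π√(I/(mgd)) = 2π√(2.6109/(7.943 × 1.303 × 0.4054)) = 4.956 s.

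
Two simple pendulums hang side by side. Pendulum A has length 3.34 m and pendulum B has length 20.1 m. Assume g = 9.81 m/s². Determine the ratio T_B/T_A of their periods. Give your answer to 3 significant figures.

2.45

T ∝ √L, so T_B/T_A = √(L_B/L_A) = √(20.1/3.34) = 2.45.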